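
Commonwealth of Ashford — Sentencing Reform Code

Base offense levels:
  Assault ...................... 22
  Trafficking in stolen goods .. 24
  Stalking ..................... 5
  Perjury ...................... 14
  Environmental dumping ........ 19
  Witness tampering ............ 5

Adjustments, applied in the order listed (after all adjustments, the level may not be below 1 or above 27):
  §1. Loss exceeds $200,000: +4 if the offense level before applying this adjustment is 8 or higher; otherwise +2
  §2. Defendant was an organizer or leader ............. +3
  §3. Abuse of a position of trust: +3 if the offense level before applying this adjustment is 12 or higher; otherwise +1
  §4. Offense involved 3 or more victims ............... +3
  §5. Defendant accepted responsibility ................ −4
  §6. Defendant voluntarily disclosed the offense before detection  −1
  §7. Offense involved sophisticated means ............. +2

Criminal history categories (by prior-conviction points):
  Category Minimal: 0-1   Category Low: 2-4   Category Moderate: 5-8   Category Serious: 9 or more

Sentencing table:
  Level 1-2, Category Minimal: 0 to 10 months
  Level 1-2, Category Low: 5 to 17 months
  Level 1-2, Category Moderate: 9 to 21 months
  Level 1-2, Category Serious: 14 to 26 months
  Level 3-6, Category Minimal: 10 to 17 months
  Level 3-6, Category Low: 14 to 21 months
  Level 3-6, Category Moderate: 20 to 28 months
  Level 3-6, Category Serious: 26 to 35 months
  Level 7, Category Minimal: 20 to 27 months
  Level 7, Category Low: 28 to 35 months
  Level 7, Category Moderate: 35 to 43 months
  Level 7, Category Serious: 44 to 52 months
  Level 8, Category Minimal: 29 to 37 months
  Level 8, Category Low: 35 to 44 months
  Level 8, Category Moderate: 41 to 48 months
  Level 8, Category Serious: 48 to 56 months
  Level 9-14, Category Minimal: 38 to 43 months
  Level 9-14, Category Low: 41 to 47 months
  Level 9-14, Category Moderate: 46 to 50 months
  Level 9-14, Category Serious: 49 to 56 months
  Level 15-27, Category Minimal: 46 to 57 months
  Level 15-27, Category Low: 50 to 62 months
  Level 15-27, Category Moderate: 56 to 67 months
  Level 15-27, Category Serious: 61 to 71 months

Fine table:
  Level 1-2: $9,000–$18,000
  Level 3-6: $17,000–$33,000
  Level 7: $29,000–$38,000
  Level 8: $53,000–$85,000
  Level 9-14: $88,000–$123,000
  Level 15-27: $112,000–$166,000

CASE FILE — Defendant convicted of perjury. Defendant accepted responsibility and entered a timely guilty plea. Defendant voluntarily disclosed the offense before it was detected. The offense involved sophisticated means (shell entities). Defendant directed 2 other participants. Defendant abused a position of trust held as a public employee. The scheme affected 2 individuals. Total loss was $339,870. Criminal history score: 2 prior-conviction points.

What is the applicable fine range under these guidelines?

$112,000–$166,000

Base offense level for perjury: 14.
§1 applies (level before this adjustment is 14 ≥ 8, so +4): 14 + 4 = 18.
§2 applies: 18 + 3 = 21.
§3 applies (level before this adjustment is 21 ≥ 12, so +3): 21 + 3 = 24.
§5 applies: 24 − 4 = 20.
§6 applies: 20 − 1 = 19.
§7 applies: 19 + 2 = 21.
Final offense level: 21.
Level 21 falls in the 15-27 band.
Fine table: Level 15-27 → $112,000–$166,000.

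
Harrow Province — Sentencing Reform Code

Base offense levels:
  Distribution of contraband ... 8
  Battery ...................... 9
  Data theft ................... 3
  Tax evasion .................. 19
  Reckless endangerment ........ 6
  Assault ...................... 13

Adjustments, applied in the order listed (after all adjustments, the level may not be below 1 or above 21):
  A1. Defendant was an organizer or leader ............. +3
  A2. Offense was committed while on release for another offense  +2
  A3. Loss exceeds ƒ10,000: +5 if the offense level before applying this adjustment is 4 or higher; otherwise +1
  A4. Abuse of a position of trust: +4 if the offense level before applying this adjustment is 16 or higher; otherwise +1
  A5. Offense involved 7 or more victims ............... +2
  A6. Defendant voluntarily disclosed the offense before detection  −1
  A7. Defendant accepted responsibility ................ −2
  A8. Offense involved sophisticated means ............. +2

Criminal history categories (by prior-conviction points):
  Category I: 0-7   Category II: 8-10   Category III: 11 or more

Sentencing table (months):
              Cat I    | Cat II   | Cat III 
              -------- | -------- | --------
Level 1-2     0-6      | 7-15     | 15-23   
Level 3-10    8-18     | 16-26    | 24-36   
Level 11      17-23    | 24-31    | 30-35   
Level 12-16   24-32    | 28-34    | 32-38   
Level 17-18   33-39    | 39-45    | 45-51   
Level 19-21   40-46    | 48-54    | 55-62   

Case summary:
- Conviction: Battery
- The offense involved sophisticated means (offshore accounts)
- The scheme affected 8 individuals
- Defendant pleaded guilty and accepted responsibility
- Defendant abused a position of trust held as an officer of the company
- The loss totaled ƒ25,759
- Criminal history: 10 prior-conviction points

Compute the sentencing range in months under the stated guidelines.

Base offense level for battery: 9.
A3 applies (level before this adjustment is 9 ≥ 4, so +5): 9 + 5 = 14.
A4 applies (level before this adjustment is 14 < 16, so +1): 14 + 1 = 15.
A5 applies: 15 + 2 = 17.
A7 applies: 17 − 2 = 15.
A8 applies: 15 + 2 = 17.
Final offense level: 17.
Criminal history: 10 prior points → Category II (8-10).
Level 17 falls in the 17-18 band.
Grid: Level 17-18 × Category II = 39-45 months.

39-45 months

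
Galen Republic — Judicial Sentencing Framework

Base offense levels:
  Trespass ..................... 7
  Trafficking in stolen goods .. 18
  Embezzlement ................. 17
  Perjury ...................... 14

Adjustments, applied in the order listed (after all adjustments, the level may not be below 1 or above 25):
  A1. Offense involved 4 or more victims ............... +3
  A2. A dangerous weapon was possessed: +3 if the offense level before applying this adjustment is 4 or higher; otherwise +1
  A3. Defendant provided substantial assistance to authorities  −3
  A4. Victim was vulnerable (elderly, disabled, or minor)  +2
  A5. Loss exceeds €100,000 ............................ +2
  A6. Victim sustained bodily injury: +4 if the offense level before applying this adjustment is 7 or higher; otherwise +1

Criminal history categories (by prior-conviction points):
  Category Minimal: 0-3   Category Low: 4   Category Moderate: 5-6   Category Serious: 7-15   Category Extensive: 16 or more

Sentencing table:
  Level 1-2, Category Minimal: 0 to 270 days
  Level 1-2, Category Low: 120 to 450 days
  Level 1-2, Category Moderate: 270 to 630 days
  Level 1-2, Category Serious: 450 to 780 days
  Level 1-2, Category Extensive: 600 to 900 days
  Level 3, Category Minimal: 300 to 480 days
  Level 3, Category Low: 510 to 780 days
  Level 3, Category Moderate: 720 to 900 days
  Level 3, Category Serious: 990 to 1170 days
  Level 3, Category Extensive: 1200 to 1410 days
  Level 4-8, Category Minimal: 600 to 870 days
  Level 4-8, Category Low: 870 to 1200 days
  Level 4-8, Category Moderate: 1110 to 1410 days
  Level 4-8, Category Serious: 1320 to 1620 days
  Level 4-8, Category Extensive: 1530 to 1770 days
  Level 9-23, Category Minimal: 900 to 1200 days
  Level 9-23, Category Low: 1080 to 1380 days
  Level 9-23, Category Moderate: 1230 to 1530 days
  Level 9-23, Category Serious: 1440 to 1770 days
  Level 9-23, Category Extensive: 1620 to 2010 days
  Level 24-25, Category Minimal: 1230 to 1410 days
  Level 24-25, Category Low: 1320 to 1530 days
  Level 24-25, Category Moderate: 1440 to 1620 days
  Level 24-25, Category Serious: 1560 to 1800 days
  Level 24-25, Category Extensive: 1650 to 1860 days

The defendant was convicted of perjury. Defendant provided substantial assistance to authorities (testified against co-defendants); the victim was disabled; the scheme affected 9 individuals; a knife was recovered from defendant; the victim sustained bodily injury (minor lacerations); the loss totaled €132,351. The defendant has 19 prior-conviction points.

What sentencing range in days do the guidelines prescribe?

Base offense level for perjury: 14.
A1 applies: 14 + 3 = 17.
A2 applies (level before this adjustment is 17 ≥ 4, so +3): 17 + 3 = 20.
A3 applies: 20 − 3 = 17.
A4 applies: 17 + 2 = 19.
A5 applies: 19 + 2 = 21.
A6 applies (level before this adjustment is 21 ≥ 7, so +4): 21 + 4 = 25.
Final offense level: 25.
Criminal history: 19 prior points → Category Extensive (16+).
Level 25 falls in the 24-25 band.
Grid: Level 24-25 × Category Extensive = 1650-1860 days.

1650-1860 days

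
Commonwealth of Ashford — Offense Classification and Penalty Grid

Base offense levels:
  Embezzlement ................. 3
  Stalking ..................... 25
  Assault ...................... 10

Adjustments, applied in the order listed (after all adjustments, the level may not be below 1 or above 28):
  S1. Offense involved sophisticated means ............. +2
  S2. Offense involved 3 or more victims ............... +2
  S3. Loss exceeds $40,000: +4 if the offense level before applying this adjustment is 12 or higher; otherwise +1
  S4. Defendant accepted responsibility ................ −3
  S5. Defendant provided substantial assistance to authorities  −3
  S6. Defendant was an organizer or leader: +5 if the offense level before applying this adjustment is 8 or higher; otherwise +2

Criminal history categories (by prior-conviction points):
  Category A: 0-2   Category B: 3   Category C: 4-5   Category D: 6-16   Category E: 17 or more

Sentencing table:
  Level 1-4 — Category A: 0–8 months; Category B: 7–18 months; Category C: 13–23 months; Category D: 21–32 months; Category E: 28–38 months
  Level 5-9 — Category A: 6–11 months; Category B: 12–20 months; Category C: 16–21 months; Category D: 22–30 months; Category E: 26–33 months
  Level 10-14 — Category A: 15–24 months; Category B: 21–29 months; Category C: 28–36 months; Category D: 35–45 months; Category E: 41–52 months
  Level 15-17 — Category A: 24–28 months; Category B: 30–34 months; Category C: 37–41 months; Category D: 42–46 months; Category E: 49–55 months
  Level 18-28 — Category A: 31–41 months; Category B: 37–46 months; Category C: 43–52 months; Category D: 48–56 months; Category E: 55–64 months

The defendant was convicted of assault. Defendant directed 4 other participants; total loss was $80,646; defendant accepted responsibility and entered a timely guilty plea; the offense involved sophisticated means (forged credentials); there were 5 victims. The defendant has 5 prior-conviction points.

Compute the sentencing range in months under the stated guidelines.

Base offense level for assault: 10.
S1 applies: 10 + 2 = 12.
S2 applies: 12 + 2 = 14.
S3 applies (level before this adjustment is 14 ≥ 12, so +4): 14 + 4 = 18.
S4 applies: 18 − 3 = 15.
S5 does not apply.
S6 applies (level before this adjustment is 15 ≥ 8, so +5): 15 + 5 = 20.
Final offense level: 20.
Criminal history: 5 prior points → Category C (4-5).
Level 20 falls in the 18-28 band.
Grid: Level 18-28 × Category C = 43-52 months.

43-52 months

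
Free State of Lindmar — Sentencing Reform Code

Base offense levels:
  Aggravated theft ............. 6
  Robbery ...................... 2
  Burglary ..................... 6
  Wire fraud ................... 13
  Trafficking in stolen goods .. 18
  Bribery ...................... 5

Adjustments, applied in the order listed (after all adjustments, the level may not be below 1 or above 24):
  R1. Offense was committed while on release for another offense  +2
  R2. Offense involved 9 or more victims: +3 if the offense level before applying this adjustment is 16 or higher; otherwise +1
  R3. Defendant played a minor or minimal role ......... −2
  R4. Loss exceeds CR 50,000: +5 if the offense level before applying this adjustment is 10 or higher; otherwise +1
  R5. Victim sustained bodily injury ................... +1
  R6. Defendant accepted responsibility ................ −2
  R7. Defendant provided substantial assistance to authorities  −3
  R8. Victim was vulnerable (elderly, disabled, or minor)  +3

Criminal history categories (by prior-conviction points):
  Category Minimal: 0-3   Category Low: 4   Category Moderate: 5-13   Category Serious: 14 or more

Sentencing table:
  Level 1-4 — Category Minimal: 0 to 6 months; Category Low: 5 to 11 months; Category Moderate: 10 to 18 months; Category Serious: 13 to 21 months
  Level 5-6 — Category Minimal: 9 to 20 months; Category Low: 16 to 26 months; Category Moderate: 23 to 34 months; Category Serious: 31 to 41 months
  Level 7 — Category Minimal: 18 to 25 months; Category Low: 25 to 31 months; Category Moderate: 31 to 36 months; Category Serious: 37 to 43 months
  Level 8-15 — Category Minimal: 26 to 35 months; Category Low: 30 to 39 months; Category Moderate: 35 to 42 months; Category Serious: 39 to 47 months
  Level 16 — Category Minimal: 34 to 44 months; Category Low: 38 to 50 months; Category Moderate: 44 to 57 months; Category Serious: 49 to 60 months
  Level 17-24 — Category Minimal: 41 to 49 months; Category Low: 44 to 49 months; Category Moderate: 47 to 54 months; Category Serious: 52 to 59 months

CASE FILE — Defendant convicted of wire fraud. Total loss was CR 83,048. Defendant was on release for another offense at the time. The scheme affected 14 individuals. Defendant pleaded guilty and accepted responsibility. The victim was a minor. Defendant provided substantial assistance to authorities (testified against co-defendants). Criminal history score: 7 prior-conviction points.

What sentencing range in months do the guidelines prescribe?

Base offense level for wire fraud: 13.
R1 applies: 13 + 2 = 15.
R2 applies (level before this adjustment is 15 < 16, so +1): 15 + 1 = 16.
R3 does not apply.
R4 applies (level before this adjustment is 16 ≥ 10, so +5): 16 + 5 = 21.
R6 applies: 21 − 2 = 19.
R7 applies: 19 − 3 = 16.
R8 applies: 16 + 3 = 19.
Final offense level: 19.
Criminal history: 7 prior points → Category Moderate (5-13).
Level 19 falls in the 17-24 band.
Grid: Level 17-24 × Category Moderate = 47-54 months.

47-54 months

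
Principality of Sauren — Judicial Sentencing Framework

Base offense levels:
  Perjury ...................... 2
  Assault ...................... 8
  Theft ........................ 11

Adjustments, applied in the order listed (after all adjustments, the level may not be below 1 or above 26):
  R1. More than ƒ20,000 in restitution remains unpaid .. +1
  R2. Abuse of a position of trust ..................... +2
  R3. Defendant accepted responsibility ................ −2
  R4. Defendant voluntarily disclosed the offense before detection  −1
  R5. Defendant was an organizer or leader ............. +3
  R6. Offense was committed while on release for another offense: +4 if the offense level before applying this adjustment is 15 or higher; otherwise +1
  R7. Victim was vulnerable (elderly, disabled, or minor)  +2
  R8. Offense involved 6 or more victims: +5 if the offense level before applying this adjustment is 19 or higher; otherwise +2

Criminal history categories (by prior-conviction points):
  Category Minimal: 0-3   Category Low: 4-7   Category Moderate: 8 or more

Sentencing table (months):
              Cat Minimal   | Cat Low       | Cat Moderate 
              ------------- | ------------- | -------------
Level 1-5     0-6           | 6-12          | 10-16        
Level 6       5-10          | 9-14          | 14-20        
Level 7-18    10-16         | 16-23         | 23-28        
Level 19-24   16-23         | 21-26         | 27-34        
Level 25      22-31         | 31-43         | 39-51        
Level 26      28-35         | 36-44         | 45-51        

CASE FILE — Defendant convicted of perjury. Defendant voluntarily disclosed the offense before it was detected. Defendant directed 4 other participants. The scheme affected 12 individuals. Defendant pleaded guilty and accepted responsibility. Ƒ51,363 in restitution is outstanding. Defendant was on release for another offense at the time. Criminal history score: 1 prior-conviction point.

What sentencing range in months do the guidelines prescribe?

5-10 months

Base offense level for perjury: 2.
R1 applies: 2 + 1 = 3.
R3 applies: 3 − 2 = 1.
R4 applies: 1 − 1 = 0.
R5 applies: 0 + 3 = 3.
R6 applies (level before this adjustment is 3 < 15, so +1): 3 + 1 = 4.
R7 does not apply.
R8 applies (level before this adjustment is 4 < 19, so +2): 4 + 2 = 6.
Final offense level: 6.
Criminal history: 1 prior point → Category Minimal (0-3).
Level 6 falls in the 6 band.
Grid: Level 6 × Category Minimal = 5-10 months.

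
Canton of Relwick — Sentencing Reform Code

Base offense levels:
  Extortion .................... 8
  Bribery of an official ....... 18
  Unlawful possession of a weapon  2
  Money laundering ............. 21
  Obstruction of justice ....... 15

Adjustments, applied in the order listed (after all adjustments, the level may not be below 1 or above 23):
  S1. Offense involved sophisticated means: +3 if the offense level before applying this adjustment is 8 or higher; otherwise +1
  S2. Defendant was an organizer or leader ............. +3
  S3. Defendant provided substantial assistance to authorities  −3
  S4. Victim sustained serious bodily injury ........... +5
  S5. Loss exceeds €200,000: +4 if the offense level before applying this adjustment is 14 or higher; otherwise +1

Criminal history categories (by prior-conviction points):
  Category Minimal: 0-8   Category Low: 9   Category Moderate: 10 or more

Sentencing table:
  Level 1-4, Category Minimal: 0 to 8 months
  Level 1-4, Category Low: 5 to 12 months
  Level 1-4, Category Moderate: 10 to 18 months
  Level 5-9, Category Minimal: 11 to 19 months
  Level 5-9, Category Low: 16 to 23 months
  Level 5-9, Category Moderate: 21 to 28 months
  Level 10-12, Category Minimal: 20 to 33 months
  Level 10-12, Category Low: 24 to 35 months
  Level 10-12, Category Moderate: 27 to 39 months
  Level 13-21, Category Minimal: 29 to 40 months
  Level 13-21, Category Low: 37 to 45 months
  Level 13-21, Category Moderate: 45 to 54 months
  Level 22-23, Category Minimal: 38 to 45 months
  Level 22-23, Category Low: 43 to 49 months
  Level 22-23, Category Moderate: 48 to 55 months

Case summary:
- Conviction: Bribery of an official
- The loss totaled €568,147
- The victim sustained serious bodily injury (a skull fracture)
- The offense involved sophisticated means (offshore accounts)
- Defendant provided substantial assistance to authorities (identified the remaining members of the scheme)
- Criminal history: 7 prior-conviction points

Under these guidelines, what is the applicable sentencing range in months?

Base offense level for bribery of an official: 18.
S1 applies (level before this adjustment is 18 ≥ 8, so +3): 18 + 3 = 21.
S2 does not apply.
S3 applies: 21 − 3 = 18.
S4 applies: 18 + 5 = 23.
S5 applies (level before this adjustment is 23 ≥ 14, so +4): 23 + 4 = 27.
Level 27 exceeds the maximum of 23; capped at 23.
Final offense level: 23.
Criminal history: 7 prior points → Category Minimal (0-8).
Level 23 falls in the 22-23 band.
Grid: Level 22-23 × Category Minimal = 38-45 months.

38-45 months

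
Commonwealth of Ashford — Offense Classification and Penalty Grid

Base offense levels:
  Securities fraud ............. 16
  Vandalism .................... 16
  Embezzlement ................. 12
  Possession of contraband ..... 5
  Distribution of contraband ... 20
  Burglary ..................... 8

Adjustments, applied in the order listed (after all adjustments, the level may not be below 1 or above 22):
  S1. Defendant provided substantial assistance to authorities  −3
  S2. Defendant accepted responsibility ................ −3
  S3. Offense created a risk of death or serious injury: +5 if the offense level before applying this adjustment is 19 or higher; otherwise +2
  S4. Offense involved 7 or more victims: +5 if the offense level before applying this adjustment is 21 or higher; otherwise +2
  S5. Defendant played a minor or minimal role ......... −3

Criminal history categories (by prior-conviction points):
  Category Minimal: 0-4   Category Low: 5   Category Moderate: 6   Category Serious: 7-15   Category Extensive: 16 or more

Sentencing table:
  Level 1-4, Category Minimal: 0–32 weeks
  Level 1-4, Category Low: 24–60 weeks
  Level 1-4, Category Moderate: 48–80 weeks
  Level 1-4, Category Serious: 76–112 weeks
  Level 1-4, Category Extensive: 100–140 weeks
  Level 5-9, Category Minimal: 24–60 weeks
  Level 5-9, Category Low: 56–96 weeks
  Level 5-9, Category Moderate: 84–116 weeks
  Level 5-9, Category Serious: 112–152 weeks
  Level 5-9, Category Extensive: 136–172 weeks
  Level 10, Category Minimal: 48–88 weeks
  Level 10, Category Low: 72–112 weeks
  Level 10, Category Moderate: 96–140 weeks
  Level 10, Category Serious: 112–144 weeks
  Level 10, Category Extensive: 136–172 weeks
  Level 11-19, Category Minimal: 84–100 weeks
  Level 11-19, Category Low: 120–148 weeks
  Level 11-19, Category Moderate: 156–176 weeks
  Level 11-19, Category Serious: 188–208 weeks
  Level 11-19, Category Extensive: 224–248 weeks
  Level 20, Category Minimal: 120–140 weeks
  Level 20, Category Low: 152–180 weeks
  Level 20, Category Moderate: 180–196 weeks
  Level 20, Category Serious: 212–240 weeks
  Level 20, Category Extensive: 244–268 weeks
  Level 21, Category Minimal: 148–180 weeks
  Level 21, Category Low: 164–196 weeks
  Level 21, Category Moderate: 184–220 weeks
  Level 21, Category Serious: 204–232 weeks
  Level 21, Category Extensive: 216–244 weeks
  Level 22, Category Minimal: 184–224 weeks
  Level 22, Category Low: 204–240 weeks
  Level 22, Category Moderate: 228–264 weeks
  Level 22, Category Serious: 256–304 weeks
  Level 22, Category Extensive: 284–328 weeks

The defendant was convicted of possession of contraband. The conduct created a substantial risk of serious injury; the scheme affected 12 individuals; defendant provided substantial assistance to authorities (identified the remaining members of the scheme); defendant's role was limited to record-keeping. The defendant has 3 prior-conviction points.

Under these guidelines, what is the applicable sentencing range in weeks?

Base offense level for possession of contraband: 5.
S1 applies: 5 − 3 = 2.
S3 applies (level before this adjustment is 2 < 19, so +2): 2 + 2 = 4.
S4 applies (level before this adjustment is 4 < 21, so +2): 4 + 2 = 6.
S5 applies: 6 − 3 = 3.
Final offense level: 3.
Criminal history: 3 prior points → Category Minimal (0-4).
Level 3 falls in the 1-4 band.
Grid: Level 1-4 × Category Minimal = 0-32 weeks.

0-32 weeks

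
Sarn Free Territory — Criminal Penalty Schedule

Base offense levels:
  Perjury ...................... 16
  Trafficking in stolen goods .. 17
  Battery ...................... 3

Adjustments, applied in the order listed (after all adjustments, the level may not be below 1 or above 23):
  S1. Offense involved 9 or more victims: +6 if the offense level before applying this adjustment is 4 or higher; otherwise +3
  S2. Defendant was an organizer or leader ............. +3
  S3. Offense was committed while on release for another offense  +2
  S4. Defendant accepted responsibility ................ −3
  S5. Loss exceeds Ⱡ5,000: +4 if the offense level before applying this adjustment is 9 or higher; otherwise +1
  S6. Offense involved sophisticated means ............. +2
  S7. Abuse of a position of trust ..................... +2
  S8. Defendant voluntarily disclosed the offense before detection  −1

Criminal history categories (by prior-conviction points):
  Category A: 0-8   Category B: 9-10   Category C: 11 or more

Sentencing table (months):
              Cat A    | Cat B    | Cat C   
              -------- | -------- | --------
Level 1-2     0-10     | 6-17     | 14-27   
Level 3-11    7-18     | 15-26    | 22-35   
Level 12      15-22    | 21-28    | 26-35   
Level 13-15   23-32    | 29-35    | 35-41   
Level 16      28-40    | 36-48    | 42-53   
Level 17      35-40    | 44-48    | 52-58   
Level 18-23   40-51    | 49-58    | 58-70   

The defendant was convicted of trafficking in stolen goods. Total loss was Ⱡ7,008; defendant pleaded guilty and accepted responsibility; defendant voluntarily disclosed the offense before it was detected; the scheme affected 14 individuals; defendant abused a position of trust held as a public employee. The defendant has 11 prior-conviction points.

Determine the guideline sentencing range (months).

Base offense level for trafficking in stolen goods: 17.
S1 applies (level before this adjustment is 17 ≥ 4, so +6): 17 + 6 = 23.
S4 applies: 23 − 3 = 20.
S5 applies (level before this adjustment is 20 ≥ 9, so +4): 20 + 4 = 24.
S6 does not apply.
S7 applies: 24 + 2 = 26.
S8 applies: 26 − 1 = 25.
Level 25 exceeds the maximum of 23; capped at 23.
Final offense level: 23.
Criminal history: 11 prior points → Category C (11+).
Level 23 falls in the 18-23 band.
Grid: Level 18-23 × Category C = 58-70 months.

58-70 months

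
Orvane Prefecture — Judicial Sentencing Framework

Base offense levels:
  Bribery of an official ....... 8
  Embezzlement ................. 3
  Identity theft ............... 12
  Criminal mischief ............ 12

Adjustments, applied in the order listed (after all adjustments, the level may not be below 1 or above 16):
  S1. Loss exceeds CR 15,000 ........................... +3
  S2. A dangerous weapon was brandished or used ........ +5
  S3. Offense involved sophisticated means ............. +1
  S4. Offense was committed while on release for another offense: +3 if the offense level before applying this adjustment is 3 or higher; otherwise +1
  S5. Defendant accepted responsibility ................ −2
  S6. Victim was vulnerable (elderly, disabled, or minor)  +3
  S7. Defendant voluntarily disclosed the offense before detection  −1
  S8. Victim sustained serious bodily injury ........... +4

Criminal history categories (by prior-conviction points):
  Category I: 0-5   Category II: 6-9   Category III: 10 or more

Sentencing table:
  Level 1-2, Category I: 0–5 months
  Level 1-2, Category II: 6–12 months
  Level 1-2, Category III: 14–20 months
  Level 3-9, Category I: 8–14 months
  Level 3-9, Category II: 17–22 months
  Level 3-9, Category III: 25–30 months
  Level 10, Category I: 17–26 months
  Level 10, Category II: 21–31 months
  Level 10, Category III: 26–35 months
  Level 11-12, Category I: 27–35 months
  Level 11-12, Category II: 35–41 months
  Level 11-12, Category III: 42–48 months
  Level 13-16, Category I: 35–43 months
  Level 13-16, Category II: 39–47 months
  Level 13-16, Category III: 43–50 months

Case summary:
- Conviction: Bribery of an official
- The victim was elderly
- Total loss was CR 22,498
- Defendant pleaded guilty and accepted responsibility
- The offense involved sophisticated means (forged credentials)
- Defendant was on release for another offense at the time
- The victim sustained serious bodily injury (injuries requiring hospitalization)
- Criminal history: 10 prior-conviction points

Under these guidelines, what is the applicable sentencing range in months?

43-50 months

Base offense level for bribery of an official: 8.
S1 applies: 8 + 3 = 11.
S3 applies: 11 + 1 = 12.
S4 applies (level before this adjustment is 12 ≥ 3, so +3): 12 + 3 = 15.
S5 applies: 15 − 2 = 13.
S6 applies: 13 + 3 = 16.
S7 does not apply.
S8 applies: 16 + 4 = 20.
Level 20 exceeds the maximum of 16; capped at 16.
Final offense level: 16.
Criminal history: 10 prior points → Category III (10+).
Level 16 falls in the 13-16 band.
Grid: Level 13-16 × Category III = 43-50 months.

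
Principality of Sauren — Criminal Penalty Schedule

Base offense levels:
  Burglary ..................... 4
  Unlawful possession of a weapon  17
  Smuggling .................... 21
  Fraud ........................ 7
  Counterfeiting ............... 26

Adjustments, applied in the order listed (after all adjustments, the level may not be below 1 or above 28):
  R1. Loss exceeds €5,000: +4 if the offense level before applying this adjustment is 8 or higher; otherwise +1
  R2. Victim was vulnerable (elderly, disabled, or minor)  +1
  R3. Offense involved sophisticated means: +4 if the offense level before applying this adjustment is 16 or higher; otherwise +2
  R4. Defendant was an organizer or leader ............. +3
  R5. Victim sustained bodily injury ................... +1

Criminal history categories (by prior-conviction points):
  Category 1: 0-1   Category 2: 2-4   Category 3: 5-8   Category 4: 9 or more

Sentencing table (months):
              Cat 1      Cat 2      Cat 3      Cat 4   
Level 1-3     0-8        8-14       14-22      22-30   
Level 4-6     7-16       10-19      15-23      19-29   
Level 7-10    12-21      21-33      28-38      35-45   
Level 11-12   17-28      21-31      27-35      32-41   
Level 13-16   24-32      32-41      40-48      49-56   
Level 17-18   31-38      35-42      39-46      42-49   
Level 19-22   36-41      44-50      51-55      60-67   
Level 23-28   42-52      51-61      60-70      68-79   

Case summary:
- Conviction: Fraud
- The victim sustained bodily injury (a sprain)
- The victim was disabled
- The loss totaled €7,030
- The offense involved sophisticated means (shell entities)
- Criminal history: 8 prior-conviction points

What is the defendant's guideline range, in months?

Base offense level for fraud: 7.
R1 applies (level before this adjustment is 7 < 8, so +1): 7 + 1 = 8.
R2 applies: 8 + 1 = 9.
R3 applies (level before this adjustment is 9 < 16, so +2): 9 + 2 = 11.
R4 does not apply.
R5 applies: 11 + 1 = 12.
Final offense level: 12.
Criminal history: 8 prior points → Category 3 (5-8).
Level 12 falls in the 11-12 band.
Grid: Level 11-12 × Category 3 = 27-35 months.

27-35 months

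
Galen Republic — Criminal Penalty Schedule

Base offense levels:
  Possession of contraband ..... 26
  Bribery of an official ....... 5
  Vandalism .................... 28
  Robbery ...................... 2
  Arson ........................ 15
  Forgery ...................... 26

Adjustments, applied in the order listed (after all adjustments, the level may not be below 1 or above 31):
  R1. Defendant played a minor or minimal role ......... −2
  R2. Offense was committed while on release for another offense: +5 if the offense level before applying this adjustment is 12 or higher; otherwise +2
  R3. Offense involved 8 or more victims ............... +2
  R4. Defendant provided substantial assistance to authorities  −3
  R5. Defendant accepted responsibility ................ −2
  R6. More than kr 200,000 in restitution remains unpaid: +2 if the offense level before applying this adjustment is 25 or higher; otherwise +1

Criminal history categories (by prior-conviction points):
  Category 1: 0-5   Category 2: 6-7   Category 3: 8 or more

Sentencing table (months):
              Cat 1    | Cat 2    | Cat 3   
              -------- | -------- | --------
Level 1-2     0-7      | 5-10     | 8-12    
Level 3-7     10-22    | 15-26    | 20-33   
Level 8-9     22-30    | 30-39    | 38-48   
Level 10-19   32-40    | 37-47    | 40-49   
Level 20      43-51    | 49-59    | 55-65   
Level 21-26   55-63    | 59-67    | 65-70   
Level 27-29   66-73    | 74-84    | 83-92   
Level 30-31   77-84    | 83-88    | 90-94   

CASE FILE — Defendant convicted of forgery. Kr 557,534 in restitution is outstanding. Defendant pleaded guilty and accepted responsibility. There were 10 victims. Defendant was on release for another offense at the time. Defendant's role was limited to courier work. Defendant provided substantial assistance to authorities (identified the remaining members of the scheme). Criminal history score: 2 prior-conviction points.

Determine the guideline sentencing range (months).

66-73 months

Base offense level for forgery: 26.
R1 applies: 26 − 2 = 24.
R2 applies (level before this adjustment is 24 ≥ 12, so +5): 24 + 5 = 29.
R3 applies: 29 + 2 = 31.
R4 applies: 31 − 3 = 28.
R5 applies: 28 − 2 = 26.
R6 applies (level before this adjustment is 26 ≥ 25, so +2): 26 + 2 = 28.
Final offense level: 28.
Criminal history: 2 prior points → Category 1 (0-5).
Level 28 falls in the 27-29 band.
Grid: Level 27-29 × Category 1 = 66-73 months.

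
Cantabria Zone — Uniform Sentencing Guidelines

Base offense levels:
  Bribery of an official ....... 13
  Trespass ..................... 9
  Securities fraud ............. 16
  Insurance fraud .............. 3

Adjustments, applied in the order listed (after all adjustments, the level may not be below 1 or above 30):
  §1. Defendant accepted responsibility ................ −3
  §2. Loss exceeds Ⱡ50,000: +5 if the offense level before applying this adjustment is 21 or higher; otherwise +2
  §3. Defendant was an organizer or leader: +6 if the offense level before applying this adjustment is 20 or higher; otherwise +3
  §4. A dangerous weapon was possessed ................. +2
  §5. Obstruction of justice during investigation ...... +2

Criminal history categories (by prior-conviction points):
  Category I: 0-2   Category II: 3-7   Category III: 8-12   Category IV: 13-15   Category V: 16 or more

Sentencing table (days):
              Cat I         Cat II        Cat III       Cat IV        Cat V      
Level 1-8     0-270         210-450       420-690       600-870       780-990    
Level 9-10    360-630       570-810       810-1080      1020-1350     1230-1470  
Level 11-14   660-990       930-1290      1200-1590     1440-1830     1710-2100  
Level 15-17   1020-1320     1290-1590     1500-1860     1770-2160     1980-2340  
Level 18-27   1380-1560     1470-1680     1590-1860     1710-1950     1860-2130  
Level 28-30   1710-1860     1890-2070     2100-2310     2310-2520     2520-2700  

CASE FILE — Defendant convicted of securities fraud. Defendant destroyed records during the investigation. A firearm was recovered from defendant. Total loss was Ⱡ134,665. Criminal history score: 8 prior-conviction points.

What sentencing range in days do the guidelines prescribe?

1590-1860 days

Base offense level for securities fraud: 16.
§2 applies (level before this adjustment is 16 < 21, so +2): 16 + 2 = 18.
§4 applies: 18 + 2 = 20.
§5 applies: 20 + 2 = 22.
Final offense level: 22.
Criminal history: 8 prior points → Category III (8-12).
Level 22 falls in the 18-27 band.
Grid: Level 18-27 × Category III = 1590-1860 days.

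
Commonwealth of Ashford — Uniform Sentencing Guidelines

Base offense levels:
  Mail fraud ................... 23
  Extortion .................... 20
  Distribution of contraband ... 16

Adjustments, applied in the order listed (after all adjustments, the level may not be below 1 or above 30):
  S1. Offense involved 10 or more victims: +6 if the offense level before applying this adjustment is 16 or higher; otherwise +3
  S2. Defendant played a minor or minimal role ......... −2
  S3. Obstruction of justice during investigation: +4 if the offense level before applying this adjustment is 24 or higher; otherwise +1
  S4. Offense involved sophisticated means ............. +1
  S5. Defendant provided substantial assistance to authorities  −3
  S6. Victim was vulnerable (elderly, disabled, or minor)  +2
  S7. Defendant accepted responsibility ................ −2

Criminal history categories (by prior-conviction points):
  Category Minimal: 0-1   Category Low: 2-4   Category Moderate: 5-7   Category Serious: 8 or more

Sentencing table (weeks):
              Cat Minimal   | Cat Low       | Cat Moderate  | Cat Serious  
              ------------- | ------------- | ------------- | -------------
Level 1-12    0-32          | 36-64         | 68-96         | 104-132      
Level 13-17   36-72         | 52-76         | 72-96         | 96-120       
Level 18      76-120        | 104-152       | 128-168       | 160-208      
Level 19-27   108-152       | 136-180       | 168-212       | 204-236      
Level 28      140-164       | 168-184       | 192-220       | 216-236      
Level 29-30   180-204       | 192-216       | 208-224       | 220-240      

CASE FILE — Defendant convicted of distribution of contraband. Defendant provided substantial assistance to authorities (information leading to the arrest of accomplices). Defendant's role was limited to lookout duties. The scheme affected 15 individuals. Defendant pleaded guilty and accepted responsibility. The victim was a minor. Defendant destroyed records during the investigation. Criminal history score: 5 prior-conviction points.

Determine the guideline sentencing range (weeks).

128-168 weeks

Base offense level for distribution of contraband: 16.
S1 applies (level before this adjustment is 16 ≥ 16, so +6): 16 + 6 = 22.
S2 applies: 22 − 2 = 20.
S3 applies (level before this adjustment is 20 < 24, so +1): 20 + 1 = 21.
S4 does not apply.
S5 applies: 21 − 3 = 18.
S6 applies: 18 + 2 = 20.
S7 applies: 20 − 2 = 18.
Final offense level: 18.
Criminal history: 5 prior points → Category Moderate (5-7).
Level 18 falls in the 18 band.
Grid: Level 18 × Category Moderate = 128-168 weeks.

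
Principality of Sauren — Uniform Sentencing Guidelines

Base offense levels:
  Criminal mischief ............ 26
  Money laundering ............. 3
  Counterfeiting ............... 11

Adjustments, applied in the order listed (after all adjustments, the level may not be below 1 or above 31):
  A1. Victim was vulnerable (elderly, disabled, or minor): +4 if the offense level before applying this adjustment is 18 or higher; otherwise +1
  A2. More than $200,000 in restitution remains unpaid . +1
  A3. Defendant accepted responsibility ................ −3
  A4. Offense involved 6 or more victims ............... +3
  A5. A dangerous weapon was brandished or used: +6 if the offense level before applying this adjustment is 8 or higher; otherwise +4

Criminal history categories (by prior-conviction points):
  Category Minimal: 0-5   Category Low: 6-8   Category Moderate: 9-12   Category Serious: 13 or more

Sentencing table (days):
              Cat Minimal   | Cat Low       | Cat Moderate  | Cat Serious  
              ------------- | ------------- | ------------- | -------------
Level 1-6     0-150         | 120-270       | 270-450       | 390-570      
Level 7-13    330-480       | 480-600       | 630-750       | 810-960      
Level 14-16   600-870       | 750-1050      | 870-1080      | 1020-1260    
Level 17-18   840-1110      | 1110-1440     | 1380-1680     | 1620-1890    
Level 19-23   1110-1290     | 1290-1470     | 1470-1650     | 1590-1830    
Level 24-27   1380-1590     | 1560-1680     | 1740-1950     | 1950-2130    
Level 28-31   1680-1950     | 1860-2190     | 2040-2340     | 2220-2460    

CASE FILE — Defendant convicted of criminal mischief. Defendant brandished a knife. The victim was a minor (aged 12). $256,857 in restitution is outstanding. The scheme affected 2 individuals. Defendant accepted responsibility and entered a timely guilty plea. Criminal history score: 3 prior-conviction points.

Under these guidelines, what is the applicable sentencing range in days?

1680-1950 days

Base offense level for criminal mischief: 26.
A1 applies (level before this adjustment is 26 ≥ 18, so +4): 26 + 4 = 30.
A2 applies: 30 + 1 = 31.
A3 applies: 31 − 3 = 28.
A5 applies (level before this adjustment is 28 ≥ 8, so +6): 28 + 6 = 34.
Level 34 exceeds the maximum of 31; capped at 31.
Final offense level: 31.
Criminal history: 3 prior points → Category Minimal (0-5).
Level 31 falls in the 28-31 band.
Grid: Level 28-31 × Category Minimal = 1680-1950 days.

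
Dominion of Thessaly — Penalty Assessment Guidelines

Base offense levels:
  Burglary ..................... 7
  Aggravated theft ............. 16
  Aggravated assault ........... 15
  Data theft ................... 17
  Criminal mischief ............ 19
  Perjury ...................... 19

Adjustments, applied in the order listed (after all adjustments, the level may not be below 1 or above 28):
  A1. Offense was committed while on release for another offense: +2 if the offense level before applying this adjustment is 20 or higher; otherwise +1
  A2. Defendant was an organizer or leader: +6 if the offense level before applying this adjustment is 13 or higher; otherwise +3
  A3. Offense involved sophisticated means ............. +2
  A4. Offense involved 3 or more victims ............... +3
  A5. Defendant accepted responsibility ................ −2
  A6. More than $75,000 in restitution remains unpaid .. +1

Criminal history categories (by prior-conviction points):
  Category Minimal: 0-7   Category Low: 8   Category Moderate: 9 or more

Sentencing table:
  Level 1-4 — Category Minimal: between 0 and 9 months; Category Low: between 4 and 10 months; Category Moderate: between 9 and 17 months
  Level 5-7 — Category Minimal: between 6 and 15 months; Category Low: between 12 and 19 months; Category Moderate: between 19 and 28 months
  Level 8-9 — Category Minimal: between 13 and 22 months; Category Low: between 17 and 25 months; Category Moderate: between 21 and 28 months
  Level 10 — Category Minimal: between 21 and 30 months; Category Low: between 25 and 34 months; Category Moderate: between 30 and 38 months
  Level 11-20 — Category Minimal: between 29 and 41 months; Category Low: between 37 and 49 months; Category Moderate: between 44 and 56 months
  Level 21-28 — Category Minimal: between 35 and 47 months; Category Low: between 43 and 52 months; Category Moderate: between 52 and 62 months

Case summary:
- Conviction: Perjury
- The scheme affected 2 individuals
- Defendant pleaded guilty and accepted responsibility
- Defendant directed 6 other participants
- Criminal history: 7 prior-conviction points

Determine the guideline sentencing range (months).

35-47 months

Base offense level for perjury: 19.
A2 applies (level before this adjustment is 19 ≥ 13, so +6): 19 + 6 = 25.
A5 applies: 25 − 2 = 23.
Final offense level: 23.
Criminal history: 7 prior points → Category Minimal (0-7).
Level 23 falls in the 21-28 band.
Grid: Level 21-28 × Category Minimal = 35-47 months.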